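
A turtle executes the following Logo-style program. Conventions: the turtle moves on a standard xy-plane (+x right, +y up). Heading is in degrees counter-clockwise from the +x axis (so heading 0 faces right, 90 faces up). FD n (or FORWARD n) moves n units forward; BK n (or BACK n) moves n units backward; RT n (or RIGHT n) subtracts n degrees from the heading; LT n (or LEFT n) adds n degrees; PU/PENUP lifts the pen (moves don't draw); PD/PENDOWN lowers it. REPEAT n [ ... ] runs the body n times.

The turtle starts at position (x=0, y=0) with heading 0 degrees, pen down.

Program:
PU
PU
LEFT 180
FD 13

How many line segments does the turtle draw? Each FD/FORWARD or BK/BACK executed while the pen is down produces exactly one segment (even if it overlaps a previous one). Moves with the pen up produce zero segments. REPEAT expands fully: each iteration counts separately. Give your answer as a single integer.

Answer: 0

Derivation:
Executing turtle program step by step:
Start: pos=(0,0), heading=0, pen down
PU: pen up
PU: pen up
LT 180: heading 0 -> 180
FD 13: (0,0) -> (-13,0) [heading=180, move]
Final: pos=(-13,0), heading=180, 0 segment(s) drawn
Segments drawn: 0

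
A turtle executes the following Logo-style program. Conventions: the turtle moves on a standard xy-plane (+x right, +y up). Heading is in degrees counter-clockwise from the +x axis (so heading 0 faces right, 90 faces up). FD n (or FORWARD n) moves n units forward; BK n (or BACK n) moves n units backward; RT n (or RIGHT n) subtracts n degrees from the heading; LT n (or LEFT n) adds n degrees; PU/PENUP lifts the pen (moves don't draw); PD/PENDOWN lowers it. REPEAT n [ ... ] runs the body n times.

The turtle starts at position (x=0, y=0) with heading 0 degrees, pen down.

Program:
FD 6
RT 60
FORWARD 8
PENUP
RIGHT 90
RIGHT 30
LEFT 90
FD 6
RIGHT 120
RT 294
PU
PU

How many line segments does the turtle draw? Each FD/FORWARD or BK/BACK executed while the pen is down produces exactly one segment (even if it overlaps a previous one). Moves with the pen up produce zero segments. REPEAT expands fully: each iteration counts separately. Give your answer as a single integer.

Answer: 2

Derivation:
Executing turtle program step by step:
Start: pos=(0,0), heading=0, pen down
FD 6: (0,0) -> (6,0) [heading=0, draw]
RT 60: heading 0 -> 300
FD 8: (6,0) -> (10,-6.928) [heading=300, draw]
PU: pen up
RT 90: heading 300 -> 210
RT 30: heading 210 -> 180
LT 90: heading 180 -> 270
FD 6: (10,-6.928) -> (10,-12.928) [heading=270, move]
RT 120: heading 270 -> 150
RT 294: heading 150 -> 216
PU: pen up
PU: pen up
Final: pos=(10,-12.928), heading=216, 2 segment(s) drawn
Segments drawn: 2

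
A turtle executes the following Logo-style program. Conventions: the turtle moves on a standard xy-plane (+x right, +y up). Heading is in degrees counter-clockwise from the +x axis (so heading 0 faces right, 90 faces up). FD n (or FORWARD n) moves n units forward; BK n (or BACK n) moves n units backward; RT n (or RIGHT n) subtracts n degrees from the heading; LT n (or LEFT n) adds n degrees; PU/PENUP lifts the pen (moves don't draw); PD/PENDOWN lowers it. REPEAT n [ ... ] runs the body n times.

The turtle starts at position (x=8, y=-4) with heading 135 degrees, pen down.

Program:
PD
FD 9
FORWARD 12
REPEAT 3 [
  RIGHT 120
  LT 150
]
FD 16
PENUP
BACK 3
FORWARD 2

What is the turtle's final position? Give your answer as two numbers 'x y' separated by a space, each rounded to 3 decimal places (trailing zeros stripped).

Executing turtle program step by step:
Start: pos=(8,-4), heading=135, pen down
PD: pen down
FD 9: (8,-4) -> (1.636,2.364) [heading=135, draw]
FD 12: (1.636,2.364) -> (-6.849,10.849) [heading=135, draw]
REPEAT 3 [
  -- iteration 1/3 --
  RT 120: heading 135 -> 15
  LT 150: heading 15 -> 165
  -- iteration 2/3 --
  RT 120: heading 165 -> 45
  LT 150: heading 45 -> 195
  -- iteration 3/3 --
  RT 120: heading 195 -> 75
  LT 150: heading 75 -> 225
]
FD 16: (-6.849,10.849) -> (-18.163,-0.464) [heading=225, draw]
PU: pen up
BK 3: (-18.163,-0.464) -> (-16.042,1.657) [heading=225, move]
FD 2: (-16.042,1.657) -> (-17.456,0.243) [heading=225, move]
Final: pos=(-17.456,0.243), heading=225, 3 segment(s) drawn

Answer: -17.456 0.243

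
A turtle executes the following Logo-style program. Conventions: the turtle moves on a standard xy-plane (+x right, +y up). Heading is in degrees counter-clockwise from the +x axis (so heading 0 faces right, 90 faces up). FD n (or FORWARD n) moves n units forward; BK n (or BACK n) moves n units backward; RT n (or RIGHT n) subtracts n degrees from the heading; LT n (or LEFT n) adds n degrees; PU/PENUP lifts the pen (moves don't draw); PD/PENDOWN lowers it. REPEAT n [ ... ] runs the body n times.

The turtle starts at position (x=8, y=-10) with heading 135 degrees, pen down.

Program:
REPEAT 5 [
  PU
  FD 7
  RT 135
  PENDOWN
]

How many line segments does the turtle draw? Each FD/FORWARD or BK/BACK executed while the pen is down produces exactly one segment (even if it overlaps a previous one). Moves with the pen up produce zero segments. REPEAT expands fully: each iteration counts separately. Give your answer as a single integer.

Executing turtle program step by step:
Start: pos=(8,-10), heading=135, pen down
REPEAT 5 [
  -- iteration 1/5 --
  PU: pen up
  FD 7: (8,-10) -> (3.05,-5.05) [heading=135, move]
  RT 135: heading 135 -> 0
  PD: pen down
  -- iteration 2/5 --
  PU: pen up
  FD 7: (3.05,-5.05) -> (10.05,-5.05) [heading=0, move]
  RT 135: heading 0 -> 225
  PD: pen down
  -- iteration 3/5 --
  PU: pen up
  FD 7: (10.05,-5.05) -> (5.101,-10) [heading=225, move]
  RT 135: heading 225 -> 90
  PD: pen down
  -- iteration 4/5 --
  PU: pen up
  FD 7: (5.101,-10) -> (5.101,-3) [heading=90, move]
  RT 135: heading 90 -> 315
  PD: pen down
  -- iteration 5/5 --
  PU: pen up
  FD 7: (5.101,-3) -> (10.05,-7.95) [heading=315, move]
  RT 135: heading 315 -> 180
  PD: pen down
]
Final: pos=(10.05,-7.95), heading=180, 0 segment(s) drawn
Segments drawn: 0

Answer: 0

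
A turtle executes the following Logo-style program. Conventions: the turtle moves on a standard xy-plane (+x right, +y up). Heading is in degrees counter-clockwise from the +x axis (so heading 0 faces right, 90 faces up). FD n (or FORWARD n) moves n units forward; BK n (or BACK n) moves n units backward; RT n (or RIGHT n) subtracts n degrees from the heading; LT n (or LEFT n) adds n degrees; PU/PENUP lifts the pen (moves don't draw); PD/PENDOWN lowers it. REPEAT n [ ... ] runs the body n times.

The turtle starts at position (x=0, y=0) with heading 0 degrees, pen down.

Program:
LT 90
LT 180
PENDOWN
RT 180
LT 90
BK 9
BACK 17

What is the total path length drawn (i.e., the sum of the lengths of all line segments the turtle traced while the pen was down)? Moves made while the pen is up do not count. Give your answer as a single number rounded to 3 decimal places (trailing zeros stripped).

Answer: 26

Derivation:
Executing turtle program step by step:
Start: pos=(0,0), heading=0, pen down
LT 90: heading 0 -> 90
LT 180: heading 90 -> 270
PD: pen down
RT 180: heading 270 -> 90
LT 90: heading 90 -> 180
BK 9: (0,0) -> (9,0) [heading=180, draw]
BK 17: (9,0) -> (26,0) [heading=180, draw]
Final: pos=(26,0), heading=180, 2 segment(s) drawn

Segment lengths:
  seg 1: (0,0) -> (9,0), length = 9
  seg 2: (9,0) -> (26,0), length = 17
Total = 26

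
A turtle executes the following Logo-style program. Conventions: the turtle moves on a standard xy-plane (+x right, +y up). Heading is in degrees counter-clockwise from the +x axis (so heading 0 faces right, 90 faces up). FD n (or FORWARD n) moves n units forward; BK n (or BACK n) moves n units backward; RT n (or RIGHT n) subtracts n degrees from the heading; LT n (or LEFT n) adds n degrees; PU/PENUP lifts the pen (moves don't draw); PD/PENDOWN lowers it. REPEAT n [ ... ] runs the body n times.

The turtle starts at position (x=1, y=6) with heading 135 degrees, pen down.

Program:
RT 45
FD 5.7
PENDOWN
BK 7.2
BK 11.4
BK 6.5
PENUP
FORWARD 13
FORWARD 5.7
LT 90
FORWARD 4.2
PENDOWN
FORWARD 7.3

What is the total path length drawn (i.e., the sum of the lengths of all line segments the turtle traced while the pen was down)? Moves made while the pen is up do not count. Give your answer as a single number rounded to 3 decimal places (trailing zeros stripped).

Executing turtle program step by step:
Start: pos=(1,6), heading=135, pen down
RT 45: heading 135 -> 90
FD 5.7: (1,6) -> (1,11.7) [heading=90, draw]
PD: pen down
BK 7.2: (1,11.7) -> (1,4.5) [heading=90, draw]
BK 11.4: (1,4.5) -> (1,-6.9) [heading=90, draw]
BK 6.5: (1,-6.9) -> (1,-13.4) [heading=90, draw]
PU: pen up
FD 13: (1,-13.4) -> (1,-0.4) [heading=90, move]
FD 5.7: (1,-0.4) -> (1,5.3) [heading=90, move]
LT 90: heading 90 -> 180
FD 4.2: (1,5.3) -> (-3.2,5.3) [heading=180, move]
PD: pen down
FD 7.3: (-3.2,5.3) -> (-10.5,5.3) [heading=180, draw]
Final: pos=(-10.5,5.3), heading=180, 5 segment(s) drawn

Segment lengths:
  seg 1: (1,6) -> (1,11.7), length = 5.7
  seg 2: (1,11.7) -> (1,4.5), length = 7.2
  seg 3: (1,4.5) -> (1,-6.9), length = 11.4
  seg 4: (1,-6.9) -> (1,-13.4), length = 6.5
  seg 5: (-3.2,5.3) -> (-10.5,5.3), length = 7.3
Total = 38.1

Answer: 38.1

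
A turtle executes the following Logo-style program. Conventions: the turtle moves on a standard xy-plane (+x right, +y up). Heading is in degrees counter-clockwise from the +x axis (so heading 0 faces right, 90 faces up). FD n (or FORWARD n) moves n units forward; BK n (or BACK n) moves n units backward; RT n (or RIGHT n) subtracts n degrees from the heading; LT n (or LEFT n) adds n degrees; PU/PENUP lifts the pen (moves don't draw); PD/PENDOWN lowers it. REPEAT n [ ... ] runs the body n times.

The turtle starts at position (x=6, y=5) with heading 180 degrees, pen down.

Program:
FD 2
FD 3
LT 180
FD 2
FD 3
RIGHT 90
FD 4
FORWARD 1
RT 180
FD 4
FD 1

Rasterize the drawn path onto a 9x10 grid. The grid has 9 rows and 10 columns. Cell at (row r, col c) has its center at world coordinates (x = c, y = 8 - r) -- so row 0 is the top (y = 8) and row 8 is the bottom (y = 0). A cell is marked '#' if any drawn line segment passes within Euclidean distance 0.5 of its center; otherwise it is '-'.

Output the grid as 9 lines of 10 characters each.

Segment 0: (6,5) -> (4,5)
Segment 1: (4,5) -> (1,5)
Segment 2: (1,5) -> (3,5)
Segment 3: (3,5) -> (6,5)
Segment 4: (6,5) -> (6,1)
Segment 5: (6,1) -> (6,-0)
Segment 6: (6,-0) -> (6,4)
Segment 7: (6,4) -> (6,5)

Answer: ----------
----------
----------
-######---
------#---
------#---
------#---
------#---
------#---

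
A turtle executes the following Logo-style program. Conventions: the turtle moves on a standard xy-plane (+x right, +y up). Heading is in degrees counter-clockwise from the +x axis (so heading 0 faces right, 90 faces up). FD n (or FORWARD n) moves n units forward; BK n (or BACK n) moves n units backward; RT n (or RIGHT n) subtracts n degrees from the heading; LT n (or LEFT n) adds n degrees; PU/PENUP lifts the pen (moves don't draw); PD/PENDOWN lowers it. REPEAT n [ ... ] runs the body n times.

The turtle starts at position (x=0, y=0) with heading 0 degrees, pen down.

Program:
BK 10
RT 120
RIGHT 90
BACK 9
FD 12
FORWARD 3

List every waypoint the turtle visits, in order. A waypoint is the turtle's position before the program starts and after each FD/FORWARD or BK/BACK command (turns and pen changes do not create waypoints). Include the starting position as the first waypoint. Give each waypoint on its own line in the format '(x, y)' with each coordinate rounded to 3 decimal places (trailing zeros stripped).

Answer: (0, 0)
(-10, 0)
(-2.206, -4.5)
(-12.598, 1.5)
(-15.196, 3)

Derivation:
Executing turtle program step by step:
Start: pos=(0,0), heading=0, pen down
BK 10: (0,0) -> (-10,0) [heading=0, draw]
RT 120: heading 0 -> 240
RT 90: heading 240 -> 150
BK 9: (-10,0) -> (-2.206,-4.5) [heading=150, draw]
FD 12: (-2.206,-4.5) -> (-12.598,1.5) [heading=150, draw]
FD 3: (-12.598,1.5) -> (-15.196,3) [heading=150, draw]
Final: pos=(-15.196,3), heading=150, 4 segment(s) drawn
Waypoints (5 total):
(0, 0)
(-10, 0)
(-2.206, -4.5)
(-12.598, 1.5)
(-15.196, 3)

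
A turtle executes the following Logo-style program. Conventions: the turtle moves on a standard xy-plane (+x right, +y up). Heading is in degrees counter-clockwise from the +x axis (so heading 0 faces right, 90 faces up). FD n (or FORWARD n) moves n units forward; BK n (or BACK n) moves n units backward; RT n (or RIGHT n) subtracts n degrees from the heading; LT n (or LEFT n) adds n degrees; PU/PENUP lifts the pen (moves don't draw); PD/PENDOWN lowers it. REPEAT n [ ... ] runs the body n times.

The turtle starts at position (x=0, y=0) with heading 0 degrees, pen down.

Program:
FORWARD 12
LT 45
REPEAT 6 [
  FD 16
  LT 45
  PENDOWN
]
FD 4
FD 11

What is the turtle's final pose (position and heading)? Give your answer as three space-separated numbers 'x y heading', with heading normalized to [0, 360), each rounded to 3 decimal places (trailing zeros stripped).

Answer: -4.707 0.707 315

Derivation:
Executing turtle program step by step:
Start: pos=(0,0), heading=0, pen down
FD 12: (0,0) -> (12,0) [heading=0, draw]
LT 45: heading 0 -> 45
REPEAT 6 [
  -- iteration 1/6 --
  FD 16: (12,0) -> (23.314,11.314) [heading=45, draw]
  LT 45: heading 45 -> 90
  PD: pen down
  -- iteration 2/6 --
  FD 16: (23.314,11.314) -> (23.314,27.314) [heading=90, draw]
  LT 45: heading 90 -> 135
  PD: pen down
  -- iteration 3/6 --
  FD 16: (23.314,27.314) -> (12,38.627) [heading=135, draw]
  LT 45: heading 135 -> 180
  PD: pen down
  -- iteration 4/6 --
  FD 16: (12,38.627) -> (-4,38.627) [heading=180, draw]
  LT 45: heading 180 -> 225
  PD: pen down
  -- iteration 5/6 --
  FD 16: (-4,38.627) -> (-15.314,27.314) [heading=225, draw]
  LT 45: heading 225 -> 270
  PD: pen down
  -- iteration 6/6 --
  FD 16: (-15.314,27.314) -> (-15.314,11.314) [heading=270, draw]
  LT 45: heading 270 -> 315
  PD: pen down
]
FD 4: (-15.314,11.314) -> (-12.485,8.485) [heading=315, draw]
FD 11: (-12.485,8.485) -> (-4.707,0.707) [heading=315, draw]
Final: pos=(-4.707,0.707), heading=315, 9 segment(s) drawn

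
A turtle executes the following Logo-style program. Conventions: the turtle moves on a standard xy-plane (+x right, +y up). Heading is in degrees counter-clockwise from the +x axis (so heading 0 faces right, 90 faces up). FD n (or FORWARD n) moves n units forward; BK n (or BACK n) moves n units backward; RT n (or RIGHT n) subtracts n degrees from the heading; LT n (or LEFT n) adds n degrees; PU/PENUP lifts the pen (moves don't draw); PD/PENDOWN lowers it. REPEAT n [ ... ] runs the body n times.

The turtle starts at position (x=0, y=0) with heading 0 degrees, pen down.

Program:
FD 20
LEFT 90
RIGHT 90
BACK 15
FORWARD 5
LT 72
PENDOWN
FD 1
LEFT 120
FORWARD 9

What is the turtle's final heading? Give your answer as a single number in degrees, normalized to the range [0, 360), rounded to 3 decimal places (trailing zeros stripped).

Answer: 192

Derivation:
Executing turtle program step by step:
Start: pos=(0,0), heading=0, pen down
FD 20: (0,0) -> (20,0) [heading=0, draw]
LT 90: heading 0 -> 90
RT 90: heading 90 -> 0
BK 15: (20,0) -> (5,0) [heading=0, draw]
FD 5: (5,0) -> (10,0) [heading=0, draw]
LT 72: heading 0 -> 72
PD: pen down
FD 1: (10,0) -> (10.309,0.951) [heading=72, draw]
LT 120: heading 72 -> 192
FD 9: (10.309,0.951) -> (1.506,-0.92) [heading=192, draw]
Final: pos=(1.506,-0.92), heading=192, 5 segment(s) drawn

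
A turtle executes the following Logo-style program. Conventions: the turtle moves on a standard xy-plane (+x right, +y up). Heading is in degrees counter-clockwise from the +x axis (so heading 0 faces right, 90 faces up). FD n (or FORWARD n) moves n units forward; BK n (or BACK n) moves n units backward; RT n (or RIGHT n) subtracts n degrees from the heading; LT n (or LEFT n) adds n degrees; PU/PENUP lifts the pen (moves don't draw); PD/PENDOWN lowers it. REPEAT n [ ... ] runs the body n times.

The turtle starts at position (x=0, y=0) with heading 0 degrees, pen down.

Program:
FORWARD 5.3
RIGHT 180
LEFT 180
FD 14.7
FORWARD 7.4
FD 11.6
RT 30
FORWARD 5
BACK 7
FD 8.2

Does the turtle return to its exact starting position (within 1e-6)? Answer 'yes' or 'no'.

Answer: no

Derivation:
Executing turtle program step by step:
Start: pos=(0,0), heading=0, pen down
FD 5.3: (0,0) -> (5.3,0) [heading=0, draw]
RT 180: heading 0 -> 180
LT 180: heading 180 -> 0
FD 14.7: (5.3,0) -> (20,0) [heading=0, draw]
FD 7.4: (20,0) -> (27.4,0) [heading=0, draw]
FD 11.6: (27.4,0) -> (39,0) [heading=0, draw]
RT 30: heading 0 -> 330
FD 5: (39,0) -> (43.33,-2.5) [heading=330, draw]
BK 7: (43.33,-2.5) -> (37.268,1) [heading=330, draw]
FD 8.2: (37.268,1) -> (44.369,-3.1) [heading=330, draw]
Final: pos=(44.369,-3.1), heading=330, 7 segment(s) drawn

Start position: (0, 0)
Final position: (44.369, -3.1)
Distance = 44.478; >= 1e-6 -> NOT closed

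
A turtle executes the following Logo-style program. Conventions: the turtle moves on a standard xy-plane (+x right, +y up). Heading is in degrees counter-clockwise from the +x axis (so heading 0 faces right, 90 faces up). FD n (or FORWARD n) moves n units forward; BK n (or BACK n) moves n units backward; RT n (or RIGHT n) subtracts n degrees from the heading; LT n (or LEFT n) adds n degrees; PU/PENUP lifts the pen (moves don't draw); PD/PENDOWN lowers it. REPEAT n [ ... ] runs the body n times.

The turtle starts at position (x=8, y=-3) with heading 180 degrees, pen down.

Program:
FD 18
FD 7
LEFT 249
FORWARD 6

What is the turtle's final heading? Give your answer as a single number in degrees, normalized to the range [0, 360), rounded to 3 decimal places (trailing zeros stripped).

Answer: 69

Derivation:
Executing turtle program step by step:
Start: pos=(8,-3), heading=180, pen down
FD 18: (8,-3) -> (-10,-3) [heading=180, draw]
FD 7: (-10,-3) -> (-17,-3) [heading=180, draw]
LT 249: heading 180 -> 69
FD 6: (-17,-3) -> (-14.85,2.601) [heading=69, draw]
Final: pos=(-14.85,2.601), heading=69, 3 segment(s) drawn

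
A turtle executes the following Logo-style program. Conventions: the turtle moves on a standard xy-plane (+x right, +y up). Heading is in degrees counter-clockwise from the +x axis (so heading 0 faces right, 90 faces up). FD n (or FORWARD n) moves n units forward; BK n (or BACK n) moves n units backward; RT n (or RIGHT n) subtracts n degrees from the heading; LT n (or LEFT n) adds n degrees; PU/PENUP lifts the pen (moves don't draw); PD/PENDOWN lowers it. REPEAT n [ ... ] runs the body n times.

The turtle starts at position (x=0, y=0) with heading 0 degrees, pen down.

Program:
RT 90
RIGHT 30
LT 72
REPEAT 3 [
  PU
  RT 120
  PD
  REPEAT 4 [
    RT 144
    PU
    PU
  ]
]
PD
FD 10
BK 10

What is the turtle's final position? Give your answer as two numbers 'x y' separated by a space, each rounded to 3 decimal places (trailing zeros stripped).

Answer: 0 0

Derivation:
Executing turtle program step by step:
Start: pos=(0,0), heading=0, pen down
RT 90: heading 0 -> 270
RT 30: heading 270 -> 240
LT 72: heading 240 -> 312
REPEAT 3 [
  -- iteration 1/3 --
  PU: pen up
  RT 120: heading 312 -> 192
  PD: pen down
  REPEAT 4 [
    -- iteration 1/4 --
    RT 144: heading 192 -> 48
    PU: pen up
    PU: pen up
    -- iteration 2/4 --
    RT 144: heading 48 -> 264
    PU: pen up
    PU: pen up
    -- iteration 3/4 --
    RT 144: heading 264 -> 120
    PU: pen up
    PU: pen up
    -- iteration 4/4 --
    RT 144: heading 120 -> 336
    PU: pen up
    PU: pen up
  ]
  -- iteration 2/3 --
  PU: pen up
  RT 120: heading 336 -> 216
  PD: pen down
  REPEAT 4 [
    -- iteration 1/4 --
    RT 144: heading 216 -> 72
    PU: pen up
    PU: pen up
    -- iteration 2/4 --
    RT 144: heading 72 -> 288
    PU: pen up
    PU: pen up
    -- iteration 3/4 --
    RT 144: heading 288 -> 144
    PU: pen up
    PU: pen up
    -- iteration 4/4 --
    RT 144: heading 144 -> 0
    PU: pen up
    PU: pen up
  ]
  -- iteration 3/3 --
  PU: pen up
  RT 120: heading 0 -> 240
  PD: pen down
  REPEAT 4 [
    -- iteration 1/4 --
    RT 144: heading 240 -> 96
    PU: pen up
    PU: pen up
    -- iteration 2/4 --
    RT 144: heading 96 -> 312
    PU: pen up
    PU: pen up
    -- iteration 3/4 --
    RT 144: heading 312 -> 168
    PU: pen up
    PU: pen up
    -- iteration 4/4 --
    RT 144: heading 168 -> 24
    PU: pen up
    PU: pen up
  ]
]
PD: pen down
FD 10: (0,0) -> (9.135,4.067) [heading=24, draw]
BK 10: (9.135,4.067) -> (0,0) [heading=24, draw]
Final: pos=(0,0), heading=24, 2 segment(s) drawn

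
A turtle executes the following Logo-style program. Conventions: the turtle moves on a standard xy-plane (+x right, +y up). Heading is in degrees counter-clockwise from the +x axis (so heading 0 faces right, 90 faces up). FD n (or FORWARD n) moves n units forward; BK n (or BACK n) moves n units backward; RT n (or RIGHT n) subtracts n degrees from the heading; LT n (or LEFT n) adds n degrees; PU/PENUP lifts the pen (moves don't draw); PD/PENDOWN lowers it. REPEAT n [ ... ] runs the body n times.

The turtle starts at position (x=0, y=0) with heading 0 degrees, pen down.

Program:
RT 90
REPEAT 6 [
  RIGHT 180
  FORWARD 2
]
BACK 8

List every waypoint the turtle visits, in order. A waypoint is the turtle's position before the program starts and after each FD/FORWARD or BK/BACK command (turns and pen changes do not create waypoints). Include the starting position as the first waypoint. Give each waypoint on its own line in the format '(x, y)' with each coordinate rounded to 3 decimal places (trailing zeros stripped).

Answer: (0, 0)
(0, 2)
(0, 0)
(0, 2)
(0, 0)
(0, 2)
(0, 0)
(0, 8)

Derivation:
Executing turtle program step by step:
Start: pos=(0,0), heading=0, pen down
RT 90: heading 0 -> 270
REPEAT 6 [
  -- iteration 1/6 --
  RT 180: heading 270 -> 90
  FD 2: (0,0) -> (0,2) [heading=90, draw]
  -- iteration 2/6 --
  RT 180: heading 90 -> 270
  FD 2: (0,2) -> (0,0) [heading=270, draw]
  -- iteration 3/6 --
  RT 180: heading 270 -> 90
  FD 2: (0,0) -> (0,2) [heading=90, draw]
  -- iteration 4/6 --
  RT 180: heading 90 -> 270
  FD 2: (0,2) -> (0,0) [heading=270, draw]
  -- iteration 5/6 --
  RT 180: heading 270 -> 90
  FD 2: (0,0) -> (0,2) [heading=90, draw]
  -- iteration 6/6 --
  RT 180: heading 90 -> 270
  FD 2: (0,2) -> (0,0) [heading=270, draw]
]
BK 8: (0,0) -> (0,8) [heading=270, draw]
Final: pos=(0,8), heading=270, 7 segment(s) drawn
Waypoints (8 total):
(0, 0)
(0, 2)
(0, 0)
(0, 2)
(0, 0)
(0, 2)
(0, 0)
(0, 8)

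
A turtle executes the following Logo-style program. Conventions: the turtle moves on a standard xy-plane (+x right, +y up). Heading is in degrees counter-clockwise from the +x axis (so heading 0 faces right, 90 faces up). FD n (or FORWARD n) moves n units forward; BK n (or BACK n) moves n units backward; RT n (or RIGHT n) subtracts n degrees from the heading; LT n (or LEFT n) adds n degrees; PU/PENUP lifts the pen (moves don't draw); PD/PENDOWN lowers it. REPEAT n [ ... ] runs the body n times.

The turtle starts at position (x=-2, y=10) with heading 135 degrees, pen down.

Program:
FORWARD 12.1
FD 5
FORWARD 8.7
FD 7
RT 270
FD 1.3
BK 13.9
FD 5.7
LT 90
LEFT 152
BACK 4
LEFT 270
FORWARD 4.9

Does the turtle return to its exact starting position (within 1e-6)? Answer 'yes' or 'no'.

Answer: no

Derivation:
Executing turtle program step by step:
Start: pos=(-2,10), heading=135, pen down
FD 12.1: (-2,10) -> (-10.556,18.556) [heading=135, draw]
FD 5: (-10.556,18.556) -> (-14.092,22.092) [heading=135, draw]
FD 8.7: (-14.092,22.092) -> (-20.243,28.243) [heading=135, draw]
FD 7: (-20.243,28.243) -> (-25.193,33.193) [heading=135, draw]
RT 270: heading 135 -> 225
FD 1.3: (-25.193,33.193) -> (-26.112,32.274) [heading=225, draw]
BK 13.9: (-26.112,32.274) -> (-16.284,42.103) [heading=225, draw]
FD 5.7: (-16.284,42.103) -> (-20.314,38.072) [heading=225, draw]
LT 90: heading 225 -> 315
LT 152: heading 315 -> 107
BK 4: (-20.314,38.072) -> (-19.145,34.247) [heading=107, draw]
LT 270: heading 107 -> 17
FD 4.9: (-19.145,34.247) -> (-14.459,35.68) [heading=17, draw]
Final: pos=(-14.459,35.68), heading=17, 9 segment(s) drawn

Start position: (-2, 10)
Final position: (-14.459, 35.68)
Distance = 28.542; >= 1e-6 -> NOT closed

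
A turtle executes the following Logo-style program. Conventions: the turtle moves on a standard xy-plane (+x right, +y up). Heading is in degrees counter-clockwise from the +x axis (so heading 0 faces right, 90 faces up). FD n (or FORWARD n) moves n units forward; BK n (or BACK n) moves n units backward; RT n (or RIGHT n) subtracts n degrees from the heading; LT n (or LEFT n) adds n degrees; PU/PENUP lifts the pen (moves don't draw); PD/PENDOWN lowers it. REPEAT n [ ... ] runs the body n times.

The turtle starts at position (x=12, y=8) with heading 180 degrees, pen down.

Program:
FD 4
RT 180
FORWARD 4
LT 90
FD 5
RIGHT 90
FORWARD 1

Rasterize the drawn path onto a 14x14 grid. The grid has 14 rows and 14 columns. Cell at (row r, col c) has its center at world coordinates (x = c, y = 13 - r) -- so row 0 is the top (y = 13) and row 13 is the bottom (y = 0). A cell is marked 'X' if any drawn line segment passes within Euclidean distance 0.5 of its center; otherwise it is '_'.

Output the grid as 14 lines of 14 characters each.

Segment 0: (12,8) -> (8,8)
Segment 1: (8,8) -> (12,8)
Segment 2: (12,8) -> (12,13)
Segment 3: (12,13) -> (13,13)

Answer: ____________XX
____________X_
____________X_
____________X_
____________X_
________XXXXX_
______________
______________
______________
______________
______________
______________
______________
______________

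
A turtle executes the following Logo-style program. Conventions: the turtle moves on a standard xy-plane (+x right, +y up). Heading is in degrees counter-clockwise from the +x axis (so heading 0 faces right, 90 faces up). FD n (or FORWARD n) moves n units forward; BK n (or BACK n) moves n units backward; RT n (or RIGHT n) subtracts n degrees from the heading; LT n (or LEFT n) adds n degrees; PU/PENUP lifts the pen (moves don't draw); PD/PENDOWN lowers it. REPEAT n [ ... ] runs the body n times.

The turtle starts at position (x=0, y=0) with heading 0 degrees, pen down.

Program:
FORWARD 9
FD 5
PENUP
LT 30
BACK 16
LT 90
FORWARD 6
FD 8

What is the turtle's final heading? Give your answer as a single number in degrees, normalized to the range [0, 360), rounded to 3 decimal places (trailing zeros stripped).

Executing turtle program step by step:
Start: pos=(0,0), heading=0, pen down
FD 9: (0,0) -> (9,0) [heading=0, draw]
FD 5: (9,0) -> (14,0) [heading=0, draw]
PU: pen up
LT 30: heading 0 -> 30
BK 16: (14,0) -> (0.144,-8) [heading=30, move]
LT 90: heading 30 -> 120
FD 6: (0.144,-8) -> (-2.856,-2.804) [heading=120, move]
FD 8: (-2.856,-2.804) -> (-6.856,4.124) [heading=120, move]
Final: pos=(-6.856,4.124), heading=120, 2 segment(s) drawn

Answer: 120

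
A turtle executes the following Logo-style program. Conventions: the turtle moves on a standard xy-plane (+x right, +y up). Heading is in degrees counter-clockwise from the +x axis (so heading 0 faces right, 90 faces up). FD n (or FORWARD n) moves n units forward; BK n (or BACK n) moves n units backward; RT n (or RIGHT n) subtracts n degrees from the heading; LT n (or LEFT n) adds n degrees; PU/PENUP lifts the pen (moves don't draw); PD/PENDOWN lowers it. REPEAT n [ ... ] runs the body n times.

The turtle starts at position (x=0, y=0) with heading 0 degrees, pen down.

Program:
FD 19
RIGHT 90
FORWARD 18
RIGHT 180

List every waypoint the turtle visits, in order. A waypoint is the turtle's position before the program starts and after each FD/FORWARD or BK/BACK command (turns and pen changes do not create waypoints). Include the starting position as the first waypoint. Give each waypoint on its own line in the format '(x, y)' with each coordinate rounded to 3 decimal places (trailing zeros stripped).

Answer: (0, 0)
(19, 0)
(19, -18)

Derivation:
Executing turtle program step by step:
Start: pos=(0,0), heading=0, pen down
FD 19: (0,0) -> (19,0) [heading=0, draw]
RT 90: heading 0 -> 270
FD 18: (19,0) -> (19,-18) [heading=270, draw]
RT 180: heading 270 -> 90
Final: pos=(19,-18), heading=90, 2 segment(s) drawn
Waypoints (3 total):
(0, 0)
(19, 0)
(19, -18)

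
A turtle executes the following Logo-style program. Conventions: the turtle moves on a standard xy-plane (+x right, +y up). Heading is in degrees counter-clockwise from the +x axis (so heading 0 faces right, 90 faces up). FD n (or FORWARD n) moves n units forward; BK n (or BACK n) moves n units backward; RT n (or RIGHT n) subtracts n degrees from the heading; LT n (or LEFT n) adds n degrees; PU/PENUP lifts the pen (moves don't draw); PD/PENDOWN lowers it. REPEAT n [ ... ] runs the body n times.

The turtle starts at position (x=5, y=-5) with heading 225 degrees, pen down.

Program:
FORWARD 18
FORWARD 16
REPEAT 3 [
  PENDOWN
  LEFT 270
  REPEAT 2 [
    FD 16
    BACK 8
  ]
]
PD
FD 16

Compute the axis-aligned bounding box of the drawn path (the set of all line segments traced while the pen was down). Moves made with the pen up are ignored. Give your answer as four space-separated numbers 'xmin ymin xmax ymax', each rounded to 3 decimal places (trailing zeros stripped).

Executing turtle program step by step:
Start: pos=(5,-5), heading=225, pen down
FD 18: (5,-5) -> (-7.728,-17.728) [heading=225, draw]
FD 16: (-7.728,-17.728) -> (-19.042,-29.042) [heading=225, draw]
REPEAT 3 [
  -- iteration 1/3 --
  PD: pen down
  LT 270: heading 225 -> 135
  REPEAT 2 [
    -- iteration 1/2 --
    FD 16: (-19.042,-29.042) -> (-30.355,-17.728) [heading=135, draw]
    BK 8: (-30.355,-17.728) -> (-24.698,-23.385) [heading=135, draw]
    -- iteration 2/2 --
    FD 16: (-24.698,-23.385) -> (-36.012,-12.071) [heading=135, draw]
    BK 8: (-36.012,-12.071) -> (-30.355,-17.728) [heading=135, draw]
  ]
  -- iteration 2/3 --
  PD: pen down
  LT 270: heading 135 -> 45
  REPEAT 2 [
    -- iteration 1/2 --
    FD 16: (-30.355,-17.728) -> (-19.042,-6.414) [heading=45, draw]
    BK 8: (-19.042,-6.414) -> (-24.698,-12.071) [heading=45, draw]
    -- iteration 2/2 --
    FD 16: (-24.698,-12.071) -> (-13.385,-0.757) [heading=45, draw]
    BK 8: (-13.385,-0.757) -> (-19.042,-6.414) [heading=45, draw]
  ]
  -- iteration 3/3 --
  PD: pen down
  LT 270: heading 45 -> 315
  REPEAT 2 [
    -- iteration 1/2 --
    FD 16: (-19.042,-6.414) -> (-7.728,-17.728) [heading=315, draw]
    BK 8: (-7.728,-17.728) -> (-13.385,-12.071) [heading=315, draw]
    -- iteration 2/2 --
    FD 16: (-13.385,-12.071) -> (-2.071,-23.385) [heading=315, draw]
    BK 8: (-2.071,-23.385) -> (-7.728,-17.728) [heading=315, draw]
  ]
]
PD: pen down
FD 16: (-7.728,-17.728) -> (3.586,-29.042) [heading=315, draw]
Final: pos=(3.586,-29.042), heading=315, 15 segment(s) drawn

Segment endpoints: x in {-36.012, -30.355, -30.355, -24.698, -24.698, -19.042, -19.042, -19.042, -13.385, -13.385, -7.728, -7.728, -2.071, 3.586, 5}, y in {-29.042, -29.042, -23.385, -23.385, -17.728, -17.728, -17.728, -12.071, -12.071, -12.071, -6.414, -6.414, -5, -0.757}
xmin=-36.012, ymin=-29.042, xmax=5, ymax=-0.757

Answer: -36.012 -29.042 5 -0.757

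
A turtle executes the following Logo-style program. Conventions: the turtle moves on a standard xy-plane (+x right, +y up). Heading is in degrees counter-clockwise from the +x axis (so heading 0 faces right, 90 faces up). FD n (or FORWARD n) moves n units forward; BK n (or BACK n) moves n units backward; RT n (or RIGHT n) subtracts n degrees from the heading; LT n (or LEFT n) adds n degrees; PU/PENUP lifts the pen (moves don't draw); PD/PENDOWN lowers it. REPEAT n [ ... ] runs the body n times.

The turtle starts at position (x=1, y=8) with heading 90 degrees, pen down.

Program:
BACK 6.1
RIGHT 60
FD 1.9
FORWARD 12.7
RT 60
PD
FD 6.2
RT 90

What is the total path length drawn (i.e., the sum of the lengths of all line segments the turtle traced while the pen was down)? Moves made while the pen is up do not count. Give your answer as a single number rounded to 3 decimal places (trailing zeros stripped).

Executing turtle program step by step:
Start: pos=(1,8), heading=90, pen down
BK 6.1: (1,8) -> (1,1.9) [heading=90, draw]
RT 60: heading 90 -> 30
FD 1.9: (1,1.9) -> (2.645,2.85) [heading=30, draw]
FD 12.7: (2.645,2.85) -> (13.644,9.2) [heading=30, draw]
RT 60: heading 30 -> 330
PD: pen down
FD 6.2: (13.644,9.2) -> (19.013,6.1) [heading=330, draw]
RT 90: heading 330 -> 240
Final: pos=(19.013,6.1), heading=240, 4 segment(s) drawn

Segment lengths:
  seg 1: (1,8) -> (1,1.9), length = 6.1
  seg 2: (1,1.9) -> (2.645,2.85), length = 1.9
  seg 3: (2.645,2.85) -> (13.644,9.2), length = 12.7
  seg 4: (13.644,9.2) -> (19.013,6.1), length = 6.2
Total = 26.9

Answer: 26.9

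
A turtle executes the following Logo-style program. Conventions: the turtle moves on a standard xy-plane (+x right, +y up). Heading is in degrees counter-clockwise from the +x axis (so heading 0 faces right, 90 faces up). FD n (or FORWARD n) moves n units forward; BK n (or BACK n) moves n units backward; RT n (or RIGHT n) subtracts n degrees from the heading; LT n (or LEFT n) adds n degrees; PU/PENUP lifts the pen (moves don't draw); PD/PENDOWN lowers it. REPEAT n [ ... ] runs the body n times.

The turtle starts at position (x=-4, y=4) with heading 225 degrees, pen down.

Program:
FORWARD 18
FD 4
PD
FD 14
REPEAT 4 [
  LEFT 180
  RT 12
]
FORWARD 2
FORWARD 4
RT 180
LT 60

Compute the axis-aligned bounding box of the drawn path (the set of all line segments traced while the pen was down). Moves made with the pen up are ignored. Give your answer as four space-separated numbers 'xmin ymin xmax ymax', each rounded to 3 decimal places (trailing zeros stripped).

Executing turtle program step by step:
Start: pos=(-4,4), heading=225, pen down
FD 18: (-4,4) -> (-16.728,-8.728) [heading=225, draw]
FD 4: (-16.728,-8.728) -> (-19.556,-11.556) [heading=225, draw]
PD: pen down
FD 14: (-19.556,-11.556) -> (-29.456,-21.456) [heading=225, draw]
REPEAT 4 [
  -- iteration 1/4 --
  LT 180: heading 225 -> 45
  RT 12: heading 45 -> 33
  -- iteration 2/4 --
  LT 180: heading 33 -> 213
  RT 12: heading 213 -> 201
  -- iteration 3/4 --
  LT 180: heading 201 -> 21
  RT 12: heading 21 -> 9
  -- iteration 4/4 --
  LT 180: heading 9 -> 189
  RT 12: heading 189 -> 177
]
FD 2: (-29.456,-21.456) -> (-31.453,-21.351) [heading=177, draw]
FD 4: (-31.453,-21.351) -> (-35.448,-21.142) [heading=177, draw]
RT 180: heading 177 -> 357
LT 60: heading 357 -> 57
Final: pos=(-35.448,-21.142), heading=57, 5 segment(s) drawn

Segment endpoints: x in {-35.448, -31.453, -29.456, -19.556, -16.728, -4}, y in {-21.456, -21.351, -21.142, -11.556, -8.728, 4}
xmin=-35.448, ymin=-21.456, xmax=-4, ymax=4

Answer: -35.448 -21.456 -4 4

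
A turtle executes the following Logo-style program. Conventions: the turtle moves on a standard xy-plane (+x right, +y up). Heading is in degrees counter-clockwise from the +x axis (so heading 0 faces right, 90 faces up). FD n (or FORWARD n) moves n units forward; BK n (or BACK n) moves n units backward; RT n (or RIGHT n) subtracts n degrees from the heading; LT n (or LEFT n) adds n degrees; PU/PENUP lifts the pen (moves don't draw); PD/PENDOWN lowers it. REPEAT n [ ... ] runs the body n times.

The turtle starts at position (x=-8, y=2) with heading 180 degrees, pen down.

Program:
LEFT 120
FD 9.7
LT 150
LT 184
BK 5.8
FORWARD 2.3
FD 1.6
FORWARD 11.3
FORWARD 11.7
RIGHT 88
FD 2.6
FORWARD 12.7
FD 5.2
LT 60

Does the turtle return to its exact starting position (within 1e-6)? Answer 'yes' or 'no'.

Executing turtle program step by step:
Start: pos=(-8,2), heading=180, pen down
LT 120: heading 180 -> 300
FD 9.7: (-8,2) -> (-3.15,-6.4) [heading=300, draw]
LT 150: heading 300 -> 90
LT 184: heading 90 -> 274
BK 5.8: (-3.15,-6.4) -> (-3.555,-0.615) [heading=274, draw]
FD 2.3: (-3.555,-0.615) -> (-3.394,-2.909) [heading=274, draw]
FD 1.6: (-3.394,-2.909) -> (-3.283,-4.505) [heading=274, draw]
FD 11.3: (-3.283,-4.505) -> (-2.494,-15.778) [heading=274, draw]
FD 11.7: (-2.494,-15.778) -> (-1.678,-27.449) [heading=274, draw]
RT 88: heading 274 -> 186
FD 2.6: (-1.678,-27.449) -> (-4.264,-27.721) [heading=186, draw]
FD 12.7: (-4.264,-27.721) -> (-16.894,-29.048) [heading=186, draw]
FD 5.2: (-16.894,-29.048) -> (-22.066,-29.592) [heading=186, draw]
LT 60: heading 186 -> 246
Final: pos=(-22.066,-29.592), heading=246, 9 segment(s) drawn

Start position: (-8, 2)
Final position: (-22.066, -29.592)
Distance = 34.582; >= 1e-6 -> NOT closed

Answer: no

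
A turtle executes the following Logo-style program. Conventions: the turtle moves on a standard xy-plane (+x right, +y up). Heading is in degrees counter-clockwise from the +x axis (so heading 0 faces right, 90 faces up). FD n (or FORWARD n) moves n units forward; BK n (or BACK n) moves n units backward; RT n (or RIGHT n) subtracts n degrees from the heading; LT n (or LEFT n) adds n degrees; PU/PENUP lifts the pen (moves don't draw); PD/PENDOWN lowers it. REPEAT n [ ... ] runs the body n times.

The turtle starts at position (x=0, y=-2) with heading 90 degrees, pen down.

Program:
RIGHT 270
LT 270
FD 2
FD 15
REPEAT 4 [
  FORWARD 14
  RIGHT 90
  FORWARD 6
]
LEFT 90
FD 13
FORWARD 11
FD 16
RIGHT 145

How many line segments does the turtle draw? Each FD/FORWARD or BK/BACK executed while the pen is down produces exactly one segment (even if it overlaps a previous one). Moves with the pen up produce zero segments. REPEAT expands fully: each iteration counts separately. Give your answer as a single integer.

Executing turtle program step by step:
Start: pos=(0,-2), heading=90, pen down
RT 270: heading 90 -> 180
LT 270: heading 180 -> 90
FD 2: (0,-2) -> (0,0) [heading=90, draw]
FD 15: (0,0) -> (0,15) [heading=90, draw]
REPEAT 4 [
  -- iteration 1/4 --
  FD 14: (0,15) -> (0,29) [heading=90, draw]
  RT 90: heading 90 -> 0
  FD 6: (0,29) -> (6,29) [heading=0, draw]
  -- iteration 2/4 --
  FD 14: (6,29) -> (20,29) [heading=0, draw]
  RT 90: heading 0 -> 270
  FD 6: (20,29) -> (20,23) [heading=270, draw]
  -- iteration 3/4 --
  FD 14: (20,23) -> (20,9) [heading=270, draw]
  RT 90: heading 270 -> 180
  FD 6: (20,9) -> (14,9) [heading=180, draw]
  -- iteration 4/4 --
  FD 14: (14,9) -> (0,9) [heading=180, draw]
  RT 90: heading 180 -> 90
  FD 6: (0,9) -> (0,15) [heading=90, draw]
]
LT 90: heading 90 -> 180
FD 13: (0,15) -> (-13,15) [heading=180, draw]
FD 11: (-13,15) -> (-24,15) [heading=180, draw]
FD 16: (-24,15) -> (-40,15) [heading=180, draw]
RT 145: heading 180 -> 35
Final: pos=(-40,15), heading=35, 13 segment(s) drawn
Segments drawn: 13

Answer: 13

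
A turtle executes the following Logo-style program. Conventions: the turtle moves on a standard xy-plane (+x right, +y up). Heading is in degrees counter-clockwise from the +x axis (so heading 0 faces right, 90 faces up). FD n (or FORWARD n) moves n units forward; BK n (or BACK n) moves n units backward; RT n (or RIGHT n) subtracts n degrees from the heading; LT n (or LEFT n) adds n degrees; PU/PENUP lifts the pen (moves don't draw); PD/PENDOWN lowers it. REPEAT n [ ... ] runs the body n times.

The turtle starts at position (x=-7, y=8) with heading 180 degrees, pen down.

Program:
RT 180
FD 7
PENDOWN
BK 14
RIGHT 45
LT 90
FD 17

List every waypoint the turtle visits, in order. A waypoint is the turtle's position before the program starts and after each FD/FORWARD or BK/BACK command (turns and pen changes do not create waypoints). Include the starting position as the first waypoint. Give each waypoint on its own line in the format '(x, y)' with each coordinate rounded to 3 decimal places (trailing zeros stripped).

Executing turtle program step by step:
Start: pos=(-7,8), heading=180, pen down
RT 180: heading 180 -> 0
FD 7: (-7,8) -> (0,8) [heading=0, draw]
PD: pen down
BK 14: (0,8) -> (-14,8) [heading=0, draw]
RT 45: heading 0 -> 315
LT 90: heading 315 -> 45
FD 17: (-14,8) -> (-1.979,20.021) [heading=45, draw]
Final: pos=(-1.979,20.021), heading=45, 3 segment(s) drawn
Waypoints (4 total):
(-7, 8)
(0, 8)
(-14, 8)
(-1.979, 20.021)

Answer: (-7, 8)
(0, 8)
(-14, 8)
(-1.979, 20.021)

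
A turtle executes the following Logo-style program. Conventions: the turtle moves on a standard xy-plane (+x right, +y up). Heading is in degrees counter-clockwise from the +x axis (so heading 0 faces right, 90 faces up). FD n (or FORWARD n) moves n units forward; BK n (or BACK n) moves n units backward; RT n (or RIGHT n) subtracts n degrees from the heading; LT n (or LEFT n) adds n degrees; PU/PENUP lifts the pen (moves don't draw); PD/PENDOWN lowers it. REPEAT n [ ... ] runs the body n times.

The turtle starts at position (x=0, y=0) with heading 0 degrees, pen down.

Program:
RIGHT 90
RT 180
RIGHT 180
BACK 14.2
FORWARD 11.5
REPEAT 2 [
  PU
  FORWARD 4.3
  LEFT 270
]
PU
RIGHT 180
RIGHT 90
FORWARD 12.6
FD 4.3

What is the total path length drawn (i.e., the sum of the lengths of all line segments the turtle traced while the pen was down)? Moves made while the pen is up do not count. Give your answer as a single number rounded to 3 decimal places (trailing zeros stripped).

Answer: 25.7

Derivation:
Executing turtle program step by step:
Start: pos=(0,0), heading=0, pen down
RT 90: heading 0 -> 270
RT 180: heading 270 -> 90
RT 180: heading 90 -> 270
BK 14.2: (0,0) -> (0,14.2) [heading=270, draw]
FD 11.5: (0,14.2) -> (0,2.7) [heading=270, draw]
REPEAT 2 [
  -- iteration 1/2 --
  PU: pen up
  FD 4.3: (0,2.7) -> (0,-1.6) [heading=270, move]
  LT 270: heading 270 -> 180
  -- iteration 2/2 --
  PU: pen up
  FD 4.3: (0,-1.6) -> (-4.3,-1.6) [heading=180, move]
  LT 270: heading 180 -> 90
]
PU: pen up
RT 180: heading 90 -> 270
RT 90: heading 270 -> 180
FD 12.6: (-4.3,-1.6) -> (-16.9,-1.6) [heading=180, move]
FD 4.3: (-16.9,-1.6) -> (-21.2,-1.6) [heading=180, move]
Final: pos=(-21.2,-1.6), heading=180, 2 segment(s) drawn

Segment lengths:
  seg 1: (0,0) -> (0,14.2), length = 14.2
  seg 2: (0,14.2) -> (0,2.7), length = 11.5
Total = 25.7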